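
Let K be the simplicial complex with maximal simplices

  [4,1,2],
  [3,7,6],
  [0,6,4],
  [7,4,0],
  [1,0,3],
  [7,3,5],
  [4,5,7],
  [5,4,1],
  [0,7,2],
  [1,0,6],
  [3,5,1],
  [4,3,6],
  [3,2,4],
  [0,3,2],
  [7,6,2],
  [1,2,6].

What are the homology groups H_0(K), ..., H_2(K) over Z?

K has 8 vertices, 24 edges, 16 triangles.
rank ∂_0 = 0, rank ∂_1 = 7 ⇒ b_0 = 8 − 0 − 7 = 1; all invariant factors of ∂_1 are 1 so no torsion. So H_0 = Z.
rank ∂_1 = 7, rank ∂_2 = 15 ⇒ b_1 = 24 − 7 − 15 = 2; all invariant factors of ∂_2 are 1 so no torsion. So H_1 = Z^2.
rank ∂_2 = 15, rank ∂_3 = 0 ⇒ b_2 = 16 − 15 − 0 = 1. So H_2 = Z.

H_0 = Z,  H_1 = Z^2,  H_2 = Z.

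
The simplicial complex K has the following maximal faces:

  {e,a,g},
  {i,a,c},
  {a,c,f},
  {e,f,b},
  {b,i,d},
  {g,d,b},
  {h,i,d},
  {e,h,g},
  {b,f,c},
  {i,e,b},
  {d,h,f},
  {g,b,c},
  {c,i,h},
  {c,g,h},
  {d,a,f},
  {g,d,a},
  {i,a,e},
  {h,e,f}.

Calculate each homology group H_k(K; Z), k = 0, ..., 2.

H_0 = Z,  H_1 = Z^2,  H_2 = Z.

Fix the vertex order a < b < c < d < e < f < g < h < i and write every simplex with vertices in increasing order. Then dim K = 2 and the simplices of K are:

  0-simplices (9): a, b, c, d, e, f, g, h, i
  1-simplices (27): ac, ad, ae, af, ag, ai, bc, bd, be, bf, bg, bi, cf, cg, ch, ci, df, dg, dh, di, ef, eg, eh, ei, fh, gh, hi
  2-simplices (18): acf, aci, adf, adg, aeg, aei, bcf, bcg, bdg, bdi, bef, bei, cgh, chi, dfh, dhi, efh, egh

so the chain groups are C_0 ≅ Z^9, C_1 ≅ Z^27, C_2 ≅ Z^18.

Boundary ∂_1: C_1 → C_0 sends each edge [p,q] (with p < q) to q − p. For instance
  ∂ai = i − a.
The 9×27 boundary matrix has rank 8 and Smith normal form diag(1,1,1,1,1,1,1,1).

∂_2: C_2 → C_1 maps a triangle to the signed sum of its edges. For instance
  ∂bcf = cf − bf + bc,
  ∂bcg = cg − bg + bc.
The resulting 27×18 matrix has rank 17, and its Smith normal form has invariant factors (1,1,1,1,1,1,1,1,1,1,1,1,1,1,1,1,1).

Computing H_k = (kernel of ∂_k) / (image of ∂_{k+1}):

  H_0: rank C_0 − rank ∂_1 = 9 − 8 = 1, and the invariant factors of ∂_1 are all 1, so H_0 ≅ Z.
  H_1: rank ker ∂_1 − rank ∂_2 = (27 − 8) − 17 = 2, and the invariant factors of ∂_2 are all 1, so H_1 ≅ Z^2.
  H_2: rank ker ∂_2 − rank ∂_3 = (18 − 17) − 0 = 1, and there is no ∂_3, so H_2 ≅ Z.

As a check, the Euler characteristic is 9 − 27 + 18 = 0, which agrees with 1 − 2 + 1 = 0.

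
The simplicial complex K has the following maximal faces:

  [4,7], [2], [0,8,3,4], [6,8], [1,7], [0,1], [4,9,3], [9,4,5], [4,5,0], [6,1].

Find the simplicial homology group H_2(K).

H_2 = 0.

Order the vertices as 0 < 1 < 2 < 3 < 4 < 5 < 6 < 7 < 8 < 9. Listing each simplex with vertices in this order, K has dimension 3 with simplices:

  0-simplices (10): [0], [1], [2], [3], [4], [5], [6], [7], [8], [9]
  1-simplices (16): [0,1], [0,3], [0,4], [0,5], [0,8], [1,6], [1,7], [3,4], [3,8], [3,9], [4,5], [4,7], [4,8], [4,9], [5,9], [6,8]
  2-simplices (7): [0,3,4], [0,3,8], [0,4,5], [0,4,8], [3,4,8], [3,4,9], [4,5,9]
  3-simplices (1): [0,3,4,8]

so the chain groups are C_0 ≅ Z^10, C_1 ≅ Z^16, C_2 ≅ Z^7, C_3 ≅ Z^1.

The boundary map ∂_1: C_1 → C_0 maps an edge to its endpoints' difference, ∂[p,q] = q − p. For instance
  ∂[0,3] = [3] − [0].
The resulting 10×16 matrix has rank 8, and its Smith normal form has invariant factors (1,1,1,1,1,1,1,1).

The boundary map ∂_2: C_2 → C_1 maps a triangle to the signed sum of its edges. For instance
  ∂[0,4,5] = [4,5] − [0,5] + [0,4],
  ∂[0,4,8] = [4,8] − [0,8] + [0,4].
The 16×7 boundary matrix has rank 6 and Smith normal form diag(1,1,1,1,1,1).

The boundary map ∂_3: C_3 → C_2 sends each 3-simplex σ to the alternating sum Σ_i (−1)^i (σ with its i-th vertex removed). For instance
  ∂[0,3,4,8] = [3,4,8] − [0,4,8] + [0,3,8] − [0,3,4].
The resulting 7×1 matrix has rank 1, and its Smith normal form has invariant factors (1).

Computing H_k = (kernel of ∂_k) / (image of ∂_{k+1}):

  H_2: rank ker ∂_2 − rank ∂_3 = (7 − 6) − 1 = 0, and the invariant factors of ∂_3 are all 1, so H_2 ≅ 0.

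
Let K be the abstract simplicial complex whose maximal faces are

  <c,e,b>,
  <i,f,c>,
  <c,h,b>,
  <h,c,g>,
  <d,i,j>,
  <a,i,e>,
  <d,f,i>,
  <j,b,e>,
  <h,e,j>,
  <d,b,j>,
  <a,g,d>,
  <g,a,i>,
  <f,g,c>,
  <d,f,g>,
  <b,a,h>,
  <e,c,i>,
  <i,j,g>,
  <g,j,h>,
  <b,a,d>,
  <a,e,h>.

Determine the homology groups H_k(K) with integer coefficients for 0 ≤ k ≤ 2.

Take the total order a < b < c < d < e < f < g < h < i < j on the vertex set. Then K (dimension 2) consists of the simplices:

  0-simplices (10): a, b, c, d, e, f, g, h, i, j
  1-simplices (30): ab, ad, ae, ag, ah, ai, bc, bd, be, bh, bj, ce, cf, cg, ch, ci, df, dg, di, dj, eh, ei, ej, fg, fi, gh, gi, gj, hj, ij
  2-simplices (20): abd, abh, adg, aeh, aei, agi, bce, bch, bdj, bej, cei, cfg, cfi, cgh, dfg, dfi, dij, ehj, ghj, gij

Hence C_0 ≅ Z^10, C_1 ≅ Z^30, C_2 ≅ Z^20.

∂_1: C_1 → C_0 is given by ∂[p,q] = [q] − [p]. For instance
  ∂dj = j − d.
This gives a 10×30 integer matrix of rank 9; reducing to Smith normal form yields diagonal entries (1,1,1,1,1,1,1,1,1).

Boundary ∂_2: C_2 → C_1 sends each 2-simplex [p,q,r] to [q,r] − [p,r] + [p,q]. For instance
  ∂aeh = eh − ah + ae,
  ∂abd = bd − ad + ab.
As a 30×20 matrix over Z this has rank 20, with invariant factors (1,1,1,1,1,1,1,1,1,1,1,1,1,1,1,1,1,1,1,2).

Now H_k = ker ∂_k / im ∂_{k+1}, so:

  H_0: rank C_0 − rank ∂_1 = 10 − 9 = 1, and the invariant factors of ∂_1 are all 1, so H_0 ≅ Z.
  H_1: rank ker ∂_1 − rank ∂_2 = (30 − 9) − 20 = 1, and ∂_2 has invariant factor 2 > 1, so H_1 ≅ Z ⊕ Z/2.
  H_2: rank ker ∂_2 − rank ∂_3 = (20 − 20) − 0 = 0, and there is no ∂_3, so H_2 ≅ 0.

As a check, the Euler characteristic is 10 − 30 + 20 = 0, which agrees with 1 − 1 + 0 = 0.

H_0 = Z,  H_1 = Z ⊕ Z/2,  H_2 = 0.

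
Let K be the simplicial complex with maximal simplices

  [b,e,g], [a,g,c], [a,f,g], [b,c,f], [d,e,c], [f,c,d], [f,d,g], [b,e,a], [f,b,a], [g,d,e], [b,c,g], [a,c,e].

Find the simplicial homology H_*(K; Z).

Take the total order a < b < c < d < e < f < g on the vertex set. Then K (dimension 2) consists of the simplices:

  0-simplices (7): a, b, c, d, e, f, g
  1-simplices (18): ab, ac, ae, af, ag, bc, be, bf, bg, cd, ce, cf, cg, de, df, dg, eg, fg
  2-simplices (12): abe, abf, ace, acg, afg, bcf, bcg, beg, cde, cdf, deg, dfg

so the chain groups are C_0 ≅ Z^7, C_1 ≅ Z^18, C_2 ≅ Z^12.

Boundary ∂_1: C_1 → C_0 is given by ∂[p,q] = [q] − [p]. For instance
  ∂cd = d − c.
The 7×18 boundary matrix has rank 6 and Smith normal form diag(1,1,1,1,1,1).

Boundary ∂_2: C_2 → C_1 maps a triangle to the signed sum of its edges. For instance
  ∂afg = fg − ag + af,
  ∂abf = bf − af + ab.
This gives a 18×12 integer matrix of rank 12; reducing to Smith normal form yields diagonal entries (1,1,1,1,1,1,1,1,1,1,1,2).

Now H_k = ker ∂_k / im ∂_{k+1}, so:

  H_0: rank C_0 − rank ∂_1 = 7 − 6 = 1, and the invariant factors of ∂_1 are all 1, so H_0 = Z.
  H_1: rank ker ∂_1 − rank ∂_2 = (18 − 6) − 12 = 0, and ∂_2 has invariant factor 2 > 1, so H_1 = Z/2.
  H_2: rank ker ∂_2 − rank ∂_3 = (12 − 12) − 0 = 0, and there is no ∂_3, so H_2 = 0.

As a check, the Euler characteristic is 7 − 18 + 12 = 1, which agrees with 1 − 0 + 0 = 1.

H_0 = Z,  H_1 = Z/2,  H_2 = 0.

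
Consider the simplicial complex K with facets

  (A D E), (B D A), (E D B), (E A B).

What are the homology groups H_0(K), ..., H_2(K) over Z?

H_0 = Z,  H_1 = 0,  H_2 = Z.

We work with the vertex ordering A < B < D < E. The simplices of K, each written with vertices in increasing order, are:

  0-simplices (4): A, B, D, E
  1-simplices (6): AB, AD, AE, BD, BE, DE
  2-simplices (4): ABD, ABE, ADE, BDE

giving chain groups C_0 ≅ Z^4, C_1 ≅ Z^6, C_2 ≅ Z^4.

∂_1: C_1 → C_0 is given by ∂[p,q] = [q] − [p].
The 4×6 boundary matrix has rank 3 and Smith normal form diag(1,1,1).

Boundary ∂_2: C_2 → C_1 sends each 2-simplex [p,q,r] to [q,r] − [p,r] + [p,q]. For instance
  ∂BDE = DE − BE + BD,
  ∂ABD = BD − AD + AB.
As a 6×4 matrix over Z this has rank 3, with invariant factors (1,1,1).

Now H_k = ker ∂_k / im ∂_{k+1}, so:

  H_0: rank C_0 − rank ∂_1 = 4 − 3 = 1, and the invariant factors of ∂_1 are all 1, so H_0 ≅ Z.
  H_1: rank ker ∂_1 − rank ∂_2 = (6 − 3) − 3 = 0, and the invariant factors of ∂_2 are all 1, so H_1 ≅ 0.
  H_2: rank ker ∂_2 − rank ∂_3 = (4 − 3) − 0 = 1, and there is no ∂_3, so H_2 ≅ Z.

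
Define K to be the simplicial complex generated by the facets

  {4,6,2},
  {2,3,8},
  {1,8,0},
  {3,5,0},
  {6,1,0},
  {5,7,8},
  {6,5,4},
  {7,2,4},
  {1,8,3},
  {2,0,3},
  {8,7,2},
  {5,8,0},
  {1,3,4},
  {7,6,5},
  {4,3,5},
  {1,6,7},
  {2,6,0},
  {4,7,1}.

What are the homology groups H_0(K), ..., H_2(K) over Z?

H_0 ≅ Z,  H_1 ≅ Z ⊕ Z/2Z,  H_2 = 0.

Order the vertices as 0 < 1 < 2 < 3 < 4 < 5 < 6 < 7 < 8. Listing each simplex with vertices in this order, K has dimension 2 with simplices:

  0-simplices (9): [0], [1], [2], [3], [4], [5], [6], [7], [8]
  1-simplices (27): (27 of them)
  2-simplices (18): [0,1,6], [0,1,8], [0,2,3], [0,2,6], [0,3,5], [0,5,8], [1,3,4], [1,3,8], [1,4,7], [1,6,7], [2,3,8], [2,4,6], [2,4,7], [2,7,8], [3,4,5], [4,5,6], [5,6,7], [5,7,8]

so the chain groups are C_0 ≅ Z^9, C_1 ≅ Z^27, C_2 ≅ Z^18.

Boundary ∂_1: C_1 → C_0 sends each edge [p,q] (with p < q) to q − p. For instance
  ∂[0,8] = [8] − [0].
The 9×27 boundary matrix has rank 8 and Smith normal form diag(1,1,1,1,1,1,1,1).

Boundary ∂_2: C_2 → C_1 acts by ∂[p,q,r] = [q,r] − [p,r] + [p,q]. For instance
  ∂[1,3,8] = [3,8] − [1,8] + [1,3],
  ∂[0,2,6] = [2,6] − [0,6] + [0,2].
As a 27×18 matrix over Z this has rank 18, with invariant factors (1,1,1,1,1,1,1,1,1,1,1,1,1,1,1,1,1,2).

Computing H_k = (kernel of ∂_k) / (image of ∂_{k+1}):

  H_0: rank C_0 − rank ∂_1 = 9 − 8 = 1, and the invariant factors of ∂_1 are all 1, so H_0 ≅ Z.
  H_1: rank ker ∂_1 − rank ∂_2 = (27 − 8) − 18 = 1, and ∂_2 has invariant factor 2 > 1, so H_1 ≅ Z ⊕ Z/2Z.
  H_2: rank ker ∂_2 − rank ∂_3 = (18 − 18) − 0 = 0, and there is no ∂_3, so H_2 ≅ 0.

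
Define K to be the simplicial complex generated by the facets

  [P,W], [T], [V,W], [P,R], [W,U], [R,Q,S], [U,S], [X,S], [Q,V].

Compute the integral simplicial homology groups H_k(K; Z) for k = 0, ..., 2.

H_0 = Z^2,  H_1 = Z^2,  H_2 = 0.

K has 9 vertices, 10 edges, 1 triangle.
rank ∂_0 = 0, rank ∂_1 = 7 ⇒ b_0 = 9 − 0 − 7 = 2; all invariant factors of ∂_1 are 1 so no torsion. So H_0 ≅ Z^2.
rank ∂_1 = 7, rank ∂_2 = 1 ⇒ b_1 = 10 − 7 − 1 = 2; all invariant factors of ∂_2 are 1 so no torsion. So H_1 ≅ Z^2.
rank ∂_2 = 1, rank ∂_3 = 0 ⇒ b_2 = 1 − 1 − 0 = 0. So H_2 ≅ 0.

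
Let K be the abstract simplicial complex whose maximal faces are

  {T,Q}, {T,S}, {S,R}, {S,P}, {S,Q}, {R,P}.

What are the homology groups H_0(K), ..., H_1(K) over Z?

H_0 ≅ Z,  H_1 ≅ Z^2.

Fix the vertex order P < Q < R < S < T and write every simplex with vertices in increasing order. Then dim K = 1 and the simplices of K are:

  0-simplices (5): P, Q, R, S, T
  1-simplices (6): PR, PS, QS, QT, RS, ST

so the chain groups are C_0 ≅ Z^5, C_1 ≅ Z^6.

The boundary map ∂_1: C_1 → C_0 maps an edge to its endpoints' difference, ∂[p,q] = q − p. For instance
  ∂ST = T − S.
The 5×6 boundary matrix has rank 4 and Smith normal form diag(1,1,1,1).

Now H_k = ker ∂_k / im ∂_{k+1}, so:

  H_0: rank C_0 − rank ∂_1 = 5 − 4 = 1, and the invariant factors of ∂_1 are all 1, so H_0 ≅ Z.
  H_1: rank ker ∂_1 − rank ∂_2 = (6 − 4) − 0 = 2, and there is no ∂_2, so H_1 ≅ Z^2.

(K is a triangulation of a wedge of 2 circles.)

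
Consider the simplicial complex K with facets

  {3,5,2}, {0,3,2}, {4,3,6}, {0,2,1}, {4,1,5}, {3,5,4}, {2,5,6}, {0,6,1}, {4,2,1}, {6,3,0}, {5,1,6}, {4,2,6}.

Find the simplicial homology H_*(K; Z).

H_0 ≅ Z,  H_1 ≅ Z_2,  H_2 = 0.

Fix the vertex order 0 < 1 < 2 < 3 < 4 < 5 < 6 and write every simplex with vertices in increasing order. Then dim K = 2 and the simplices of K are:

  0-simplices (7): [0], [1], [2], [3], [4], [5], [6]
  1-simplices (18): [0,1], [0,2], [0,3], [0,6], [1,2], [1,4], [1,5], [1,6], [2,3], [2,4], [2,5], [2,6], [3,4], [3,5], [3,6], [4,5], [4,6], [5,6]
  2-simplices (12): [0,1,2], [0,1,6], [0,2,3], [0,3,6], [1,2,4], [1,4,5], [1,5,6], [2,3,5], [2,4,6], [2,5,6], [3,4,5], [3,4,6]

so the chain groups are C_0 ≅ Z^7, C_1 ≅ Z^18, C_2 ≅ Z^12.

The boundary map ∂_1: C_1 → C_0 maps an edge to its endpoints' difference, ∂[p,q] = q − p.
This gives a 7×18 integer matrix of rank 6; reducing to Smith normal form yields diagonal entries (1,1,1,1,1,1).

∂_2: C_2 → C_1 acts by ∂[p,q,r] = [q,r] − [p,r] + [p,q]. For instance
  ∂[0,3,6] = [3,6] − [0,6] + [0,3],
  ∂[0,1,2] = [1,2] − [0,2] + [0,1].
This gives a 18×12 integer matrix of rank 12; reducing to Smith normal form yields diagonal entries (1,1,1,1,1,1,1,1,1,1,1,2).

Computing H_k = (kernel of ∂_k) / (image of ∂_{k+1}):

  H_0: rank C_0 − rank ∂_1 = 7 − 6 = 1, and the invariant factors of ∂_1 are all 1, so H_0 ≅ Z.
  H_1: rank ker ∂_1 − rank ∂_2 = (18 − 6) − 12 = 0, and ∂_2 has invariant factor 2 > 1, so H_1 ≅ Z_2.
  H_2: rank ker ∂_2 − rank ∂_3 = (12 − 12) − 0 = 0, and there is no ∂_3, so H_2 ≅ 0.

(K is a triangulation of the real projective plane RP^2.)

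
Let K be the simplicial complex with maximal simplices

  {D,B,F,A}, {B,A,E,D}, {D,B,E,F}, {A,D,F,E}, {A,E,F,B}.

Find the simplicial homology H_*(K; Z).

H_0 = Z,  H_1 = 0,  H_2 = 0,  H_3 = Z.

K has 5 vertices, 10 edges, 10 triangles, 5 3-simplices.
rank ∂_0 = 0, rank ∂_1 = 4 ⇒ b_0 = 5 − 0 − 4 = 1; all invariant factors of ∂_1 are 1 so no torsion. So H_0 ≅ Z.
rank ∂_1 = 4, rank ∂_2 = 6 ⇒ b_1 = 10 − 4 − 6 = 0; all invariant factors of ∂_2 are 1 so no torsion. So H_1 ≅ 0.
rank ∂_2 = 6, rank ∂_3 = 4 ⇒ b_2 = 10 − 6 − 4 = 0; all invariant factors of ∂_3 are 1 so no torsion. So H_2 ≅ 0.
rank ∂_3 = 4, rank ∂_4 = 0 ⇒ b_3 = 5 − 4 − 0 = 1. So H_3 ≅ Z.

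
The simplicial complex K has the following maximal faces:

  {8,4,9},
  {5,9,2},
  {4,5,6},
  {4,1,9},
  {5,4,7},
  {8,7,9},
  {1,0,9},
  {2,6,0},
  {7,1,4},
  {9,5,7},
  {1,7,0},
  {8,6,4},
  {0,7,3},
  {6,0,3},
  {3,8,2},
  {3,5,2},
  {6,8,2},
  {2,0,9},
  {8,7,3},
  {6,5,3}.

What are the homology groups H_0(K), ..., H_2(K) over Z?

H_0 = Z,  H_1 = Z ⊕ Z_2,  H_2 = 0.

Order the vertices as 0 < 1 < 2 < 3 < 4 < 5 < 6 < 7 < 8 < 9. Listing each simplex with vertices in this order, K has dimension 2 with simplices:

  0-simplices (10): [0], [1], [2], [3], [4], [5], [6], [7], [8], [9]
  1-simplices (30): (30 of them)
  2-simplices (20): (20 of them)

Hence C_0 ≅ Z^10, C_1 ≅ Z^30, C_2 ≅ Z^20.

The boundary map ∂_1: C_1 → C_0 is given by ∂[p,q] = [q] − [p].
As a 10×30 matrix over Z this has rank 9, with invariant factors (1,1,1,1,1,1,1,1,1).

∂_2: C_2 → C_1 acts by ∂[p,q,r] = [q,r] − [p,r] + [p,q]. For instance
  ∂[4,5,6] = [5,6] − [4,6] + [4,5],
  ∂[0,3,6] = [3,6] − [0,6] + [0,3].
The 30×20 boundary matrix has rank 20 and Smith normal form diag(1,1,1,1,1,1,1,1,1,1,1,1,1,1,1,1,1,1,1,2).

Now H_k = ker ∂_k / im ∂_{k+1}, so:

  H_0: rank C_0 − rank ∂_1 = 10 − 9 = 1, and the invariant factors of ∂_1 are all 1, so H_0 = Z.
  H_1: rank ker ∂_1 − rank ∂_2 = (30 − 9) − 20 = 1, and ∂_2 has invariant factor 2 > 1, so H_1 = Z ⊕ Z_2.
  H_2: rank ker ∂_2 − rank ∂_3 = (20 − 20) − 0 = 0, and there is no ∂_3, so H_2 = 0.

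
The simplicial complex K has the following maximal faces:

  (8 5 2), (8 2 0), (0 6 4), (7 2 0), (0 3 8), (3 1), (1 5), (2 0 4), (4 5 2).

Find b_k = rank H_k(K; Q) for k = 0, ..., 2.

b_0 = 1, b_1 = 1, b_2 = 0.

Order the vertices as 0 < 1 < 2 < 3 < 4 < 5 < 6 < 7 < 8. Listing each simplex with vertices in this order, K has dimension 2 with simplices:

  0-simplices (9): [0], [1], [2], [3], [4], [5], [6], [7], [8]
  1-simplices (16): [0,2], [0,3], [0,4], [0,6], [0,7], [0,8], [1,3], [1,5], [2,4], [2,5], [2,7], [2,8], [3,8], [4,5], [4,6], [5,8]
  2-simplices (7): [0,2,4], [0,2,7], [0,2,8], [0,3,8], [0,4,6], [2,4,5], [2,5,8]

so the chain groups are C_0 ≅ Z^9, C_1 ≅ Z^16, C_2 ≅ Z^7.

The boundary map ∂_1: C_1 → C_0 maps an edge to its endpoints' difference, ∂[p,q] = q − p. For instance
  ∂[2,7] = [7] − [2].
The resulting 9×16 matrix has rank 8, and its Smith normal form has invariant factors (1,1,1,1,1,1,1,1).

The boundary map ∂_2: C_2 → C_1 sends each 2-simplex [p,q,r] to [q,r] − [p,r] + [p,q]. For instance
  ∂[0,2,8] = [2,8] − [0,8] + [0,2],
  ∂[0,2,7] = [2,7] − [0,7] + [0,2].
As a 16×7 matrix over Z this has rank 7, with invariant factors (1,1,1,1,1,1,1).

Computing H_k = (kernel of ∂_k) / (image of ∂_{k+1}):

  H_0: rank C_0 − rank ∂_1 = 9 − 8 = 1, and the invariant factors of ∂_1 are all 1, so H_0 ≅ Z.
  H_1: rank ker ∂_1 − rank ∂_2 = (16 − 8) − 7 = 1, and the invariant factors of ∂_2 are all 1, so H_1 ≅ Z.
  H_2: rank ker ∂_2 − rank ∂_3 = (7 − 7) − 0 = 0, and there is no ∂_3, so H_2 ≅ 0.

As a check, the Euler characteristic is 9 − 16 + 7 = 0, which agrees with 1 − 1 + 0 = 0.

Hence the Betti numbers are b_0 = 1, b_1 = 1, b_2 = 0.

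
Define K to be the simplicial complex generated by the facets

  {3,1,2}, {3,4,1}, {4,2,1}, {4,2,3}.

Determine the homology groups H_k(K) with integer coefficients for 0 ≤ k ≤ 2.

H_0 ≅ Z,  H_1 = 0,  H_2 ≅ Z.

We work with the vertex ordering 1 < 2 < 3 < 4. The simplices of K, each written with vertices in increasing order, are:

  0-simplices (4): [1], [2], [3], [4]
  1-simplices (6): [1,2], [1,3], [1,4], [2,3], [2,4], [3,4]
  2-simplices (4): [1,2,3], [1,2,4], [1,3,4], [2,3,4]

Hence C_0 ≅ Z^4, C_1 ≅ Z^6, C_2 ≅ Z^4.

∂_1: C_1 → C_0 is given by ∂[p,q] = [q] − [p].
As a 4×6 matrix over Z this has rank 3, with invariant factors (1,1,1).

Boundary ∂_2: C_2 → C_1 sends each 2-simplex [p,q,r] to [q,r] − [p,r] + [p,q]. For instance
  ∂[1,2,3] = [2,3] − [1,3] + [1,2],
  ∂[1,2,4] = [2,4] − [1,4] + [1,2].
The 6×4 boundary matrix has rank 3 and Smith normal form diag(1,1,1).

Now H_k = ker ∂_k / im ∂_{k+1}, so:

  H_0: rank C_0 − rank ∂_1 = 4 − 3 = 1, and the invariant factors of ∂_1 are all 1, so H_0 = Z.
  H_1: rank ker ∂_1 − rank ∂_2 = (6 − 3) − 3 = 0, and the invariant factors of ∂_2 are all 1, so H_1 = 0.
  H_2: rank ker ∂_2 − rank ∂_3 = (4 − 3) − 0 = 1, and there is no ∂_3, so H_2 = Z.

As a check, the Euler characteristic is 4 − 6 + 4 = 2, which agrees with 1 − 0 + 1 = 2.
(K is a triangulation of the 2-sphere S^2.)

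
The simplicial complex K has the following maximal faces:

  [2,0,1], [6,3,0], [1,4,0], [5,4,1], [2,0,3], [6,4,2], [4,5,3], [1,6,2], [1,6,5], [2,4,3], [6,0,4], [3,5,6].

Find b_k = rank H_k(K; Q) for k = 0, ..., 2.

b_0 = 1, b_1 = 0, b_2 = 0.

Take the total order 0 < 1 < 2 < 3 < 4 < 5 < 6 on the vertex set. Then K (dimension 2) consists of the simplices:

  0-simplices (7): [0], [1], [2], [3], [4], [5], [6]
  1-simplices (18): [0,1], [0,2], [0,3], [0,4], [0,6], [1,2], [1,4], [1,5], [1,6], [2,3], [2,4], [2,6], [3,4], [3,5], [3,6], [4,5], [4,6], [5,6]
  2-simplices (12): [0,1,2], [0,1,4], [0,2,3], [0,3,6], [0,4,6], [1,2,6], [1,4,5], [1,5,6], [2,3,4], [2,4,6], [3,4,5], [3,5,6]

so the chain groups are C_0 ≅ Z^7, C_1 ≅ Z^18, C_2 ≅ Z^12.

Boundary ∂_1: C_1 → C_0 sends each edge [p,q] (with p < q) to q − p. For instance
  ∂[1,2] = [2] − [1].
The resulting 7×18 matrix has rank 6, and its Smith normal form has invariant factors (1,1,1,1,1,1).

The boundary map ∂_2: C_2 → C_1 maps a triangle to the signed sum of its edges. For instance
  ∂[1,4,5] = [4,5] − [1,5] + [1,4],
  ∂[1,2,6] = [2,6] − [1,6] + [1,2].
As a 18×12 matrix over Z this has rank 12, with invariant factors (1,1,1,1,1,1,1,1,1,1,1,2).

From H_k ≅ ker(∂_k) / im(∂_{k+1}) we obtain:

  H_0: rank C_0 − rank ∂_1 = 7 − 6 = 1, and the invariant factors of ∂_1 are all 1, so H_0 = Z.
  H_1: rank ker ∂_1 − rank ∂_2 = (18 − 6) − 12 = 0, and ∂_2 has invariant factor 2 > 1, so H_1 = Z/2.
  H_2: rank ker ∂_2 − rank ∂_3 = (12 − 12) − 0 = 0, and there is no ∂_3, so H_2 = 0.

Hence the Betti numbers are b_0 = 1, b_1 = 0, b_2 = 0.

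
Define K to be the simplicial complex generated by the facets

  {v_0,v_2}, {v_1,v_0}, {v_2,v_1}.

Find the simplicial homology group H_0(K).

H_0 = Z.

Take the total order v_0 < v_1 < v_2 on the vertex set. Then K (dimension 1) consists of the simplices:

  0-simplices (3): [v_0], [v_1], [v_2]
  1-simplices (3): [v_0,v_1], [v_0,v_2], [v_1,v_2]

Hence C_0 ≅ Z^3, C_1 ≅ Z^3.

The boundary map ∂_1: C_1 → C_0 maps an edge to its endpoints' difference, ∂[p,q] = q − p. For instance
  ∂[v_0,v_2] = [v_2] − [v_0].
The resulting 3×3 matrix has rank 2, and its Smith normal form has invariant factors (1,1).

Reading off H_k = ker ∂_k / im ∂_{k+1}:

  H_0: rank C_0 − rank ∂_1 = 3 − 2 = 1, and the invariant factors of ∂_1 are all 1, so H_0 ≅ Z.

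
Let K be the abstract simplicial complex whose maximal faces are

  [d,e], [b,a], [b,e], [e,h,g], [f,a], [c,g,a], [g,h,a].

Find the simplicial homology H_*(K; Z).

We work with the vertex ordering a < b < c < d < e < f < g < h. The simplices of K, each written with vertices in increasing order, are:

  0-simplices (8): a, b, c, d, e, f, g, h
  1-simplices (11): ab, ac, af, ag, ah, be, cg, de, eg, eh, gh
  2-simplices (3): acg, agh, egh

so the chain groups are C_0 ≅ Z^8, C_1 ≅ Z^11, C_2 ≅ Z^3.

∂_1: C_1 → C_0 is given by ∂[p,q] = [q] − [p].
The 8×11 boundary matrix has rank 7 and Smith normal form diag(1,1,1,1,1,1,1).

∂_2: C_2 → C_1 sends each 2-simplex [p,q,r] to [q,r] − [p,r] + [p,q]. For instance
  ∂acg = cg − ag + ac,
  ∂egh = gh − eh + eg.
This gives a 11×3 integer matrix of rank 3; reducing to Smith normal form yields diagonal entries (1,1,1).

Now H_k = ker ∂_k / im ∂_{k+1}, so:

  H_0: rank C_0 − rank ∂_1 = 8 − 7 = 1, and the invariant factors of ∂_1 are all 1, so H_0 ≅ Z.
  H_1: rank ker ∂_1 − rank ∂_2 = (11 − 7) − 3 = 1, and the invariant factors of ∂_2 are all 1, so H_1 ≅ Z.
  H_2: rank ker ∂_2 − rank ∂_3 = (3 − 3) − 0 = 0, and there is no ∂_3, so H_2 ≅ 0.

H_0 = Z,  H_1 = Z,  H_2 = 0.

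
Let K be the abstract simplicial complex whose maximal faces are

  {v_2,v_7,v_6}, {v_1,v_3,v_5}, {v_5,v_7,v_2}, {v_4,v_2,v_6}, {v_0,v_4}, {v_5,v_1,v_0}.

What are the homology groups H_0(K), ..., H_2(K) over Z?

H_0 = Z,  H_1 = Z,  H_2 = 0.

Order the vertices as v_0 < v_1 < v_2 < v_3 < v_4 < v_5 < v_6 < v_7. Listing each simplex with vertices in this order, K has dimension 2 with simplices:

  0-simplices (8): [v_0], [v_1], [v_2], [v_3], [v_4], [v_5], [v_6], [v_7]
  1-simplices (13): [v_0,v_1], [v_0,v_4], [v_0,v_5], [v_1,v_3], [v_1,v_5], [v_2,v_4], [v_2,v_5], [v_2,v_6], [v_2,v_7], [v_3,v_5], [v_4,v_6], [v_5,v_7], [v_6,v_7]
  2-simplices (5): [v_0,v_1,v_5], [v_1,v_3,v_5], [v_2,v_4,v_6], [v_2,v_5,v_7], [v_2,v_6,v_7]

Hence C_0 ≅ Z^8, C_1 ≅ Z^13, C_2 ≅ Z^5.

∂_1: C_1 → C_0 sends each edge [p,q] (with p < q) to q − p.
The 8×13 boundary matrix has rank 7 and Smith normal form diag(1,1,1,1,1,1,1).

∂_2: C_2 → C_1 sends each 2-simplex [p,q,r] to [q,r] − [p,r] + [p,q]. For instance
  ∂[v_0,v_1,v_5] = [v_1,v_5] − [v_0,v_5] + [v_0,v_1],
  ∂[v_2,v_6,v_7] = [v_6,v_7] − [v_2,v_7] + [v_2,v_6].
This gives a 13×5 integer matrix of rank 5; reducing to Smith normal form yields diagonal entries (1,1,1,1,1).

Computing H_k = (kernel of ∂_k) / (image of ∂_{k+1}):

  H_0: rank C_0 − rank ∂_1 = 8 − 7 = 1, and the invariant factors of ∂_1 are all 1, so H_0 = Z.
  H_1: rank ker ∂_1 − rank ∂_2 = (13 − 7) − 5 = 1, and the invariant factors of ∂_2 are all 1, so H_1 = Z.
  H_2: rank ker ∂_2 − rank ∂_3 = (5 − 5) − 0 = 0, and there is no ∂_3, so H_2 = 0.

As a check, the Euler characteristic is 8 − 13 + 5 = 0, which agrees with 1 − 1 + 0 = 0.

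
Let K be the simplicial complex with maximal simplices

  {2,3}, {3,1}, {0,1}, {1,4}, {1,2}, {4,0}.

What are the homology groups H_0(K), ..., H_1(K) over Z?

K has 5 vertices, 6 edges.
rank ∂_0 = 0, rank ∂_1 = 4 ⇒ b_0 = 5 − 0 − 4 = 1; all invariant factors of ∂_1 are 1 so no torsion. So H_0 ≅ Z.
rank ∂_1 = 4, rank ∂_2 = 0 ⇒ b_1 = 6 − 4 − 0 = 2. So H_1 ≅ Z^2.

H_0 ≅ Z,  H_1 ≅ Z^2.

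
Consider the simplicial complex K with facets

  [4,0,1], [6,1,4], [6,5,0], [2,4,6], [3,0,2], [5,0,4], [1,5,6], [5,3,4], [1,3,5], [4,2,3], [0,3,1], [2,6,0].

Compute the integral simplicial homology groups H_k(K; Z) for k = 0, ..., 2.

H_0 ≅ Z,  H_1 ≅ Z/2,  H_2 = 0.

Fix the vertex order 0 < 1 < 2 < 3 < 4 < 5 < 6 and write every simplex with vertices in increasing order. Then dim K = 2 and the simplices of K are:

  0-simplices (7): [0], [1], [2], [3], [4], [5], [6]
  1-simplices (18): [0,1], [0,2], [0,3], [0,4], [0,5], [0,6], [1,3], [1,4], [1,5], [1,6], [2,3], [2,4], [2,6], [3,4], [3,5], [4,5], [4,6], [5,6]
  2-simplices (12): [0,1,3], [0,1,4], [0,2,3], [0,2,6], [0,4,5], [0,5,6], [1,3,5], [1,4,6], [1,5,6], [2,3,4], [2,4,6], [3,4,5]

so the chain groups are C_0 ≅ Z^7, C_1 ≅ Z^18, C_2 ≅ Z^12.

The boundary map ∂_1: C_1 → C_0 maps an edge to its endpoints' difference, ∂[p,q] = q − p. For instance
  ∂[1,6] = [6] − [1].
The resulting 7×18 matrix has rank 6, and its Smith normal form has invariant factors (1,1,1,1,1,1).

Boundary ∂_2: C_2 → C_1 sends each 2-simplex [p,q,r] to [q,r] − [p,r] + [p,q]. For instance
  ∂[3,4,5] = [4,5] − [3,5] + [3,4],
  ∂[1,4,6] = [4,6] − [1,6] + [1,4].
The 18×12 boundary matrix has rank 12 and Smith normal form diag(1,1,1,1,1,1,1,1,1,1,1,2).

Now H_k = ker ∂_k / im ∂_{k+1}, so:

  H_0: rank C_0 − rank ∂_1 = 7 − 6 = 1, and the invariant factors of ∂_1 are all 1, so H_0 = Z.
  H_1: rank ker ∂_1 − rank ∂_2 = (18 − 6) − 12 = 0, and ∂_2 has invariant factor 2 > 1, so H_1 = Z/2.
  H_2: rank ker ∂_2 − rank ∂_3 = (12 − 12) − 0 = 0, and there is no ∂_3, so H_2 = 0.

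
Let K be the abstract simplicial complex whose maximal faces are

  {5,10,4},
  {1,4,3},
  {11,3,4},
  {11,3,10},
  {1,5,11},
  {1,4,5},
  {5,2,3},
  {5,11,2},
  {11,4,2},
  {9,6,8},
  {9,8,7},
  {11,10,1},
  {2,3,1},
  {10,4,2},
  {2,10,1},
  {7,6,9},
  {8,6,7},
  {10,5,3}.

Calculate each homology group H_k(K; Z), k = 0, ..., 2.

Take the total order 1 < 2 < 3 < 4 < 5 < 6 < 7 < 8 < 9 < 10 < 11 on the vertex set. Then K (dimension 2) consists of the simplices:

  0-simplices (11): [1], [2], [3], [4], [5], [6], [7], [8], [9], [10], [11]
  1-simplices (27): (27 of them)
  2-simplices (18): (18 of them)

so the chain groups are C_0 ≅ Z^11, C_1 ≅ Z^27, C_2 ≅ Z^18.

∂_1: C_1 → C_0 is given by ∂[p,q] = [q] − [p]. For instance
  ∂[1,10] = [10] − [1].
As a 11×27 matrix over Z this has rank 9, with invariant factors (1,1,1,1,1,1,1,1,1).

The boundary map ∂_2: C_2 → C_1 maps a triangle to the signed sum of its edges. For instance
  ∂[6,7,8] = [7,8] − [6,8] + [6,7],
  ∂[1,2,10] = [2,10] − [1,10] + [1,2].
As a 27×18 matrix over Z this has rank 16, with invariant factors (1,1,1,1,1,1,1,1,1,1,1,1,1,1,1,1).

Computing H_k = (kernel of ∂_k) / (image of ∂_{k+1}):

  H_0: rank C_0 − rank ∂_1 = 11 − 9 = 2, and the invariant factors of ∂_1 are all 1, so H_0 ≅ Z^2.
  H_1: rank ker ∂_1 − rank ∂_2 = (27 − 9) − 16 = 2, and the invariant factors of ∂_2 are all 1, so H_1 ≅ Z^2.
  H_2: rank ker ∂_2 − rank ∂_3 = (18 − 16) − 0 = 2, and there is no ∂_3, so H_2 ≅ Z^2.

As a check, the Euler characteristic is 11 − 27 + 18 = 2, which agrees with 2 − 2 + 2 = 2.
(K is a triangulation of the disjoint union of the torus T^2 and the 2-sphere S^2.)

H_0 ≅ Z^2,  H_1 ≅ Z^2,  H_2 ≅ Z^2.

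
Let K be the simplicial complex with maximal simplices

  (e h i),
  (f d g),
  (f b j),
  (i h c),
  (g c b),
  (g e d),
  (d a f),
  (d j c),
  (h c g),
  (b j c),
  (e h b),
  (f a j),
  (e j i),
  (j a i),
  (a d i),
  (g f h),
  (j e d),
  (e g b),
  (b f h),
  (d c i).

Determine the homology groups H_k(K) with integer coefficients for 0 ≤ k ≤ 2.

H_0 = Z,  H_1 = Z ⊕ Z/2Z,  H_2 = 0.

Take the total order a < b < c < d < e < f < g < h < i < j on the vertex set. Then K (dimension 2) consists of the simplices:

  0-simplices (10): a, b, c, d, e, f, g, h, i, j
  1-simplices (30): ad, af, ai, aj, bc, be, bf, bg, bh, bj, cd, cg, ch, ci, cj, de, df, dg, di, dj, eg, eh, ei, ej, fg, fh, fj, gh, hi, ij
  2-simplices (20): adf, adi, afj, aij, bcg, bcj, beg, beh, bfh, bfj, cdi, cdj, cgh, chi, deg, dej, dfg, ehi, eij, fgh

Hence C_0 ≅ Z^10, C_1 ≅ Z^30, C_2 ≅ Z^20.

Boundary ∂_1: C_1 → C_0 is given by ∂[p,q] = [q] − [p]. For instance
  ∂di = i − d.
The 10×30 boundary matrix has rank 9 and Smith normal form diag(1,1,1,1,1,1,1,1,1).

∂_2: C_2 → C_1 sends each 2-simplex [p,q,r] to [q,r] − [p,r] + [p,q]. For instance
  ∂aij = ij − aj + ai,
  ∂afj = fj − aj + af.
As a 30×20 matrix over Z this has rank 20, with invariant factors (1,1,1,1,1,1,1,1,1,1,1,1,1,1,1,1,1,1,1,2).

Reading off H_k = ker ∂_k / im ∂_{k+1}:

  H_0: rank C_0 − rank ∂_1 = 10 − 9 = 1, and the invariant factors of ∂_1 are all 1, so H_0 = Z.
  H_1: rank ker ∂_1 − rank ∂_2 = (30 − 9) − 20 = 1, and ∂_2 has invariant factor 2 > 1, so H_1 = Z ⊕ Z/2Z.
  H_2: rank ker ∂_2 − rank ∂_3 = (20 − 20) − 0 = 0, and there is no ∂_3, so H_2 = 0.

(K is a triangulation of the Klein bottle.)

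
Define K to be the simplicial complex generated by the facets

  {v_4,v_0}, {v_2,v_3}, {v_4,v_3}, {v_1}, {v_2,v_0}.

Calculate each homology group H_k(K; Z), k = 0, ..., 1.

H_0 ≅ Z^2,  H_1 ≅ Z.

We work with the vertex ordering v_0 < v_1 < v_2 < v_3 < v_4. The simplices of K, each written with vertices in increasing order, are:

  0-simplices (5): [v_0], [v_1], [v_2], [v_3], [v_4]
  1-simplices (4): [v_0,v_2], [v_0,v_4], [v_2,v_3], [v_3,v_4]

giving chain groups C_0 ≅ Z^5, C_1 ≅ Z^4.

The boundary map ∂_1: C_1 → C_0 sends each edge [p,q] (with p < q) to q − p.
As a 5×4 matrix over Z this has rank 3, with invariant factors (1,1,1).

Computing H_k = (kernel of ∂_k) / (image of ∂_{k+1}):

  H_0: rank C_0 − rank ∂_1 = 5 − 3 = 2, and the invariant factors of ∂_1 are all 1, so H_0 = Z^2.
  H_1: rank ker ∂_1 − rank ∂_2 = (4 − 3) − 0 = 1, and there is no ∂_2, so H_1 = Z.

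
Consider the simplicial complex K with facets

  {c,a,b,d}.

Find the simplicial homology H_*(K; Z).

Order the vertices as a < b < c < d. Listing each simplex with vertices in this order, K has dimension 3 with simplices:

  0-simplices (4): a, b, c, d
  1-simplices (6): ab, ac, ad, bc, bd, cd
  2-simplices (4): abc, abd, acd, bcd
  3-simplices (1): abcd

Hence C_0 ≅ Z^4, C_1 ≅ Z^6, C_2 ≅ Z^4, C_3 ≅ Z^1.

Boundary ∂_1: C_1 → C_0 is given by ∂[p,q] = [q] − [p].
This gives a 4×6 integer matrix of rank 3; reducing to Smith normal form yields diagonal entries (1,1,1).

∂_2: C_2 → C_1 acts by ∂[p,q,r] = [q,r] − [p,r] + [p,q]. For instance
  ∂acd = cd − ad + ac,
  ∂bcd = cd − bd + bc.
This gives a 6×4 integer matrix of rank 3; reducing to Smith normal form yields diagonal entries (1,1,1).

The boundary map ∂_3: C_3 → C_2 sends each 3-simplex σ to the alternating sum Σ_i (−1)^i (σ with its i-th vertex removed). For instance
  ∂abcd = bcd − acd + abd − abc.
The resulting 4×1 matrix has rank 1, and its Smith normal form has invariant factors (1).

Computing H_k = (kernel of ∂_k) / (image of ∂_{k+1}):

  H_0: rank C_0 − rank ∂_1 = 4 − 3 = 1, and the invariant factors of ∂_1 are all 1, so H_0 ≅ Z.
  H_1: rank ker ∂_1 − rank ∂_2 = (6 − 3) − 3 = 0, and the invariant factors of ∂_2 are all 1, so H_1 ≅ 0.
  H_2: rank ker ∂_2 − rank ∂_3 = (4 − 3) − 1 = 0, and the invariant factors of ∂_3 are all 1, so H_2 ≅ 0.
  H_3: rank ker ∂_3 − rank ∂_4 = (1 − 1) − 0 = 0, and there is no ∂_4, so H_3 ≅ 0.

H_0 ≅ Z,  H_1 = 0,  H_2 = 0,  H_3 = 0.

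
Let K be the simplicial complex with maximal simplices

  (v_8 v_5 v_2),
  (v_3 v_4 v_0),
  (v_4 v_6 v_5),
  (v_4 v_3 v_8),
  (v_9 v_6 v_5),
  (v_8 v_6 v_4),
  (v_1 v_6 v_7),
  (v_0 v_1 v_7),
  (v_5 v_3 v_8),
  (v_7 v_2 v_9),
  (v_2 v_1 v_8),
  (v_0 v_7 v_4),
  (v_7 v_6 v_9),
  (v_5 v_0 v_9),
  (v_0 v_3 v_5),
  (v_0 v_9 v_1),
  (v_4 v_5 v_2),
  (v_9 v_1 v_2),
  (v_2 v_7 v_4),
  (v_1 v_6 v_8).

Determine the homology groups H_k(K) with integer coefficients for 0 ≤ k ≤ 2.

Take the total order v_0 < v_1 < v_2 < v_3 < v_4 < v_5 < v_6 < v_7 < v_8 < v_9 on the vertex set. Then K (dimension 2) consists of the simplices:

  0-simplices (10): [v_0], [v_1], [v_2], [v_3], [v_4], [v_5], [v_6], [v_7], [v_8], [v_9]
  1-simplices (30): (30 of them)
  2-simplices (20): (20 of them)

giving chain groups C_0 ≅ Z^10, C_1 ≅ Z^30, C_2 ≅ Z^20.

∂_1: C_1 → C_0 maps an edge to its endpoints' difference, ∂[p,q] = q − p. For instance
  ∂[v_2,v_9] = [v_9] − [v_2].
This gives a 10×30 integer matrix of rank 9; reducing to Smith normal form yields diagonal entries (1,1,1,1,1,1,1,1,1).

Boundary ∂_2: C_2 → C_1 acts by ∂[p,q,r] = [q,r] − [p,r] + [p,q]. For instance
  ∂[v_0,v_5,v_9] = [v_5,v_9] − [v_0,v_9] + [v_0,v_5],
  ∂[v_6,v_7,v_9] = [v_7,v_9] − [v_6,v_9] + [v_6,v_7].
As a 30×20 matrix over Z this has rank 20, with invariant factors (1,1,1,1,1,1,1,1,1,1,1,1,1,1,1,1,1,1,1,2).

From H_k ≅ ker(∂_k) / im(∂_{k+1}) we obtain:

  H_0: rank C_0 − rank ∂_1 = 10 − 9 = 1, and the invariant factors of ∂_1 are all 1, so H_0 = Z.
  H_1: rank ker ∂_1 − rank ∂_2 = (30 − 9) − 20 = 1, and ∂_2 has invariant factor 2 > 1, so H_1 = Z ⊕ Z/2Z.
  H_2: rank ker ∂_2 − rank ∂_3 = (20 − 20) − 0 = 0, and there is no ∂_3, so H_2 = 0.

H_0 ≅ Z,  H_1 ≅ Z ⊕ Z/2Z,  H_2 = 0.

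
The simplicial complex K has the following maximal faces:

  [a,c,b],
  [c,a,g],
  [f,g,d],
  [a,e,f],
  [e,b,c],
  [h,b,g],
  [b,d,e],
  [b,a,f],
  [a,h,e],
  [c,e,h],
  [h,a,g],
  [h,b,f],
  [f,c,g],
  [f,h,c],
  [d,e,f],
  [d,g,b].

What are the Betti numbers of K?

Take the total order a < b < c < d < e < f < g < h on the vertex set. Then K (dimension 2) consists of the simplices:

  0-simplices (8): a, b, c, d, e, f, g, h
  1-simplices (24): ab, ac, ae, af, ag, ah, bc, bd, be, bf, bg, bh, ce, cf, cg, ch, de, df, dg, ef, eh, fg, fh, gh
  2-simplices (16): abc, abf, acg, aef, aeh, agh, bce, bde, bdg, bfh, bgh, ceh, cfg, cfh, def, dfg

Hence C_0 ≅ Z^8, C_1 ≅ Z^24, C_2 ≅ Z^16.

∂_1: C_1 → C_0 is given by ∂[p,q] = [q] − [p].
As a 8×24 matrix over Z this has rank 7, with invariant factors (1,1,1,1,1,1,1).

The boundary map ∂_2: C_2 → C_1 maps a triangle to the signed sum of its edges. For instance
  ∂bgh = gh − bh + bg,
  ∂bce = ce − be + bc.
The 24×16 boundary matrix has rank 15 and Smith normal form diag(1,1,1,1,1,1,1,1,1,1,1,1,1,1,1).

From H_k ≅ ker(∂_k) / im(∂_{k+1}) we obtain:

  H_0: rank C_0 − rank ∂_1 = 8 − 7 = 1, and the invariant factors of ∂_1 are all 1, so H_0 ≅ Z.
  H_1: rank ker ∂_1 − rank ∂_2 = (24 − 7) − 15 = 2, and the invariant factors of ∂_2 are all 1, so H_1 ≅ Z^2.
  H_2: rank ker ∂_2 − rank ∂_3 = (16 − 15) − 0 = 1, and there is no ∂_3, so H_2 ≅ Z.

As a check, the Euler characteristic is 8 − 24 + 16 = 0, which agrees with 1 − 2 + 1 = 0.

Hence the Betti numbers are b_0 = 1, b_1 = 2, b_2 = 1.

b_0 = 1, b_1 = 2, b_2 = 1.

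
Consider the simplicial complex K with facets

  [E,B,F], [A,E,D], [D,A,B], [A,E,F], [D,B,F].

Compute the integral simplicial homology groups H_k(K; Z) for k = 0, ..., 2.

Fix the vertex order A < B < D < E < F and write every simplex with vertices in increasing order. Then dim K = 2 and the simplices of K are:

  0-simplices (5): A, B, D, E, F
  1-simplices (10): AB, AD, AE, AF, BD, BE, BF, DE, DF, EF
  2-simplices (5): ABD, ADE, AEF, BDF, BEF

so the chain groups are C_0 ≅ Z^5, C_1 ≅ Z^10, C_2 ≅ Z^5.

∂_1: C_1 → C_0 sends each edge [p,q] (with p < q) to q − p. For instance
  ∂BE = E − B.
The resulting 5×10 matrix has rank 4, and its Smith normal form has invariant factors (1,1,1,1).

The boundary map ∂_2: C_2 → C_1 sends each 2-simplex [p,q,r] to [q,r] − [p,r] + [p,q]. For instance
  ∂BEF = EF − BF + BE,
  ∂AEF = EF − AF + AE.
As a 10×5 matrix over Z this has rank 5, with invariant factors (1,1,1,1,1).

Computing H_k = (kernel of ∂_k) / (image of ∂_{k+1}):

  H_0: rank C_0 − rank ∂_1 = 5 − 4 = 1, and the invariant factors of ∂_1 are all 1, so H_0 ≅ Z.
  H_1: rank ker ∂_1 − rank ∂_2 = (10 − 4) − 5 = 1, and the invariant factors of ∂_2 are all 1, so H_1 ≅ Z.
  H_2: rank ker ∂_2 − rank ∂_3 = (5 − 5) − 0 = 0, and there is no ∂_3, so H_2 ≅ 0.

(K is a triangulation of the Möbius band.)

H_0 = Z,  H_1 = Z,  H_2 = 0.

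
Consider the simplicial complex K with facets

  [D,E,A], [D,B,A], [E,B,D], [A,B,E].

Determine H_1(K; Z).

Take the total order A < B < D < E on the vertex set. Then K (dimension 2) consists of the simplices:

  0-simplices (4): A, B, D, E
  1-simplices (6): AB, AD, AE, BD, BE, DE
  2-simplices (4): ABD, ABE, ADE, BDE

so the chain groups are C_0 ≅ Z^4, C_1 ≅ Z^6, C_2 ≅ Z^4.

∂_1: C_1 → C_0 sends each edge [p,q] (with p < q) to q − p. For instance
  ∂AD = D − A.
This gives a 4×6 integer matrix of rank 3; reducing to Smith normal form yields diagonal entries (1,1,1).

∂_2: C_2 → C_1 acts by ∂[p,q,r] = [q,r] − [p,r] + [p,q]. For instance
  ∂ADE = DE − AE + AD,
  ∂ABD = BD − AD + AB.
The 6×4 boundary matrix has rank 3 and Smith normal form diag(1,1,1).

Reading off H_k = ker ∂_k / im ∂_{k+1}:

  H_1: rank ker ∂_1 − rank ∂_2 = (6 − 3) − 3 = 0, and the invariant factors of ∂_2 are all 1, so H_1 = 0.

H_1 ≅ 0.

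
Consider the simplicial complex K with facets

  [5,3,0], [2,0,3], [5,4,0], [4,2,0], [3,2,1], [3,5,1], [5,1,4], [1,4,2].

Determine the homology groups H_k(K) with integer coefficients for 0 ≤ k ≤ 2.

H_0 ≅ Z,  H_1 = 0,  H_2 ≅ Z.

Fix the vertex order 0 < 1 < 2 < 3 < 4 < 5 and write every simplex with vertices in increasing order. Then dim K = 2 and the simplices of K are:

  0-simplices (6): [0], [1], [2], [3], [4], [5]
  1-simplices (12): [0,2], [0,3], [0,4], [0,5], [1,2], [1,3], [1,4], [1,5], [2,3], [2,4], [3,5], [4,5]
  2-simplices (8): [0,2,3], [0,2,4], [0,3,5], [0,4,5], [1,2,3], [1,2,4], [1,3,5], [1,4,5]

Hence C_0 ≅ Z^6, C_1 ≅ Z^12, C_2 ≅ Z^8.

Boundary ∂_1: C_1 → C_0 sends each edge [p,q] (with p < q) to q − p. For instance
  ∂[3,5] = [5] − [3].
This gives a 6×12 integer matrix of rank 5; reducing to Smith normal form yields diagonal entries (1,1,1,1,1).

The boundary map ∂_2: C_2 → C_1 maps a triangle to the signed sum of its edges. For instance
  ∂[0,4,5] = [4,5] − [0,5] + [0,4],
  ∂[0,3,5] = [3,5] − [0,5] + [0,3].
This gives a 12×8 integer matrix of rank 7; reducing to Smith normal form yields diagonal entries (1,1,1,1,1,1,1).

Now H_k = ker ∂_k / im ∂_{k+1}, so:

  H_0: rank C_0 − rank ∂_1 = 6 − 5 = 1, and the invariant factors of ∂_1 are all 1, so H_0 = Z.
  H_1: rank ker ∂_1 − rank ∂_2 = (12 − 5) − 7 = 0, and the invariant factors of ∂_2 are all 1, so H_1 = 0.
  H_2: rank ker ∂_2 − rank ∂_3 = (8 − 7) − 0 = 1, and there is no ∂_3, so H_2 = Z.

(K is a triangulation of the 2-sphere S^2.)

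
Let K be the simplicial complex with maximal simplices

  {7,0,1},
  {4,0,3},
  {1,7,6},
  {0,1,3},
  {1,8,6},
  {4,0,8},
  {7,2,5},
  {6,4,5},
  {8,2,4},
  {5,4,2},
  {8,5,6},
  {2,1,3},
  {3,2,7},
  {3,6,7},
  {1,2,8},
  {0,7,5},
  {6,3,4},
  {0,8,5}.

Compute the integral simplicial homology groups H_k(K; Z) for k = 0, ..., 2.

H_0 ≅ Z,  H_1 ≅ Z × Z/2,  H_2 = 0.

We work with the vertex ordering 0 < 1 < 2 < 3 < 4 < 5 < 6 < 7 < 8. The simplices of K, each written with vertices in increasing order, are:

  0-simplices (9): [0], [1], [2], [3], [4], [5], [6], [7], [8]
  1-simplices (27): (27 of them)
  2-simplices (18): [0,1,3], [0,1,7], [0,3,4], [0,4,8], [0,5,7], [0,5,8], [1,2,3], [1,2,8], [1,6,7], [1,6,8], [2,3,7], [2,4,5], [2,4,8], [2,5,7], [3,4,6], [3,6,7], [4,5,6], [5,6,8]

Hence C_0 ≅ Z^9, C_1 ≅ Z^27, C_2 ≅ Z^18.

∂_1: C_1 → C_0 maps an edge to its endpoints' difference, ∂[p,q] = q − p. For instance
  ∂[0,4] = [4] − [0].
The resulting 9×27 matrix has rank 8, and its Smith normal form has invariant factors (1,1,1,1,1,1,1,1).

The boundary map ∂_2: C_2 → C_1 maps a triangle to the signed sum of its edges. For instance
  ∂[1,6,8] = [6,8] − [1,8] + [1,6],
  ∂[0,4,8] = [4,8] − [0,8] + [0,4].
The 27×18 boundary matrix has rank 18 and Smith normal form diag(1,1,1,1,1,1,1,1,1,1,1,1,1,1,1,1,1,2).

Now H_k = ker ∂_k / im ∂_{k+1}, so:

  H_0: rank C_0 − rank ∂_1 = 9 − 8 = 1, and the invariant factors of ∂_1 are all 1, so H_0 = Z.
  H_1: rank ker ∂_1 − rank ∂_2 = (27 − 8) − 18 = 1, and ∂_2 has invariant factor 2 > 1, so H_1 = Z × Z/2.
  H_2: rank ker ∂_2 − rank ∂_3 = (18 − 18) − 0 = 0, and there is no ∂_3, so H_2 = 0.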